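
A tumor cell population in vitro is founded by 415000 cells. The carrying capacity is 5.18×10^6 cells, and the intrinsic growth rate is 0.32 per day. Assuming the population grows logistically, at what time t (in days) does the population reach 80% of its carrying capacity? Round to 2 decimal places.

A = (K − N₀)/N₀ = (5.18×10^6 − 415000)/415000 = 11.482.
Solve 5.18×10^6/(1 + 11.482·e^(−0.32t)) = 4.144×10^6: 1 + 11.482·e^(−0.32t) = 1.25, so e^(−0.32t) = 0.0217733.
−0.32·t = ln(0.0217733) = -3.8271, so t = 3.8271/0.32 = 11.96.

11.96 days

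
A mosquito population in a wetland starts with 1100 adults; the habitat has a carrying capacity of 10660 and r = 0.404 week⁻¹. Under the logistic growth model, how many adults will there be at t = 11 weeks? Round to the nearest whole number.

A = (K − N₀)/N₀ = (10660 − 1100)/1100 = 8.6909.
N(t) = K/(1 + A·e^(−rt)) = 10660/(1 + 8.6909×e^(−0.404×11)).
e^(−4.444) = 0.011749; denominator = 1 + 8.6909×0.011749 = 1.1021.
N = 10660/1.1021 = 9672.37.

9672 adults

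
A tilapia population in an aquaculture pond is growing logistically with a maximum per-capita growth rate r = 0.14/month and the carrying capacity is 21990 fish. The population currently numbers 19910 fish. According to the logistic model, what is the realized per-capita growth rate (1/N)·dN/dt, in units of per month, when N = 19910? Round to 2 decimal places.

0.01 per month

(1/N)·dN/dt = r(1 − N/K) = 0.14 × (1 − 19910/21990).
= 0.14 × 0.094588 = 0.013242.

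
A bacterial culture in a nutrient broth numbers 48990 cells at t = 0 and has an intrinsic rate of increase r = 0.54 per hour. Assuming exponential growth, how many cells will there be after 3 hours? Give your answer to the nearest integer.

247551 cells

N(t) = N₀·e^(rt) = 48990 × e^(0.54×3) = 48990 × e^1.62.
e^1.62 ≈ 5.0531, so N ≈ 48990 × 5.0531 = 247551.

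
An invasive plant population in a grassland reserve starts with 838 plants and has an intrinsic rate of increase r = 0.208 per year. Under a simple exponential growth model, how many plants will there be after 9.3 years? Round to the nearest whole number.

N(t) = N₀·e^(rt) = 838 × e^(0.208×9.3) = 838 × e^1.934.
e^1.934 ≈ 6.9199, so N ≈ 838 × 6.9199 = 5798.87.

5799 plants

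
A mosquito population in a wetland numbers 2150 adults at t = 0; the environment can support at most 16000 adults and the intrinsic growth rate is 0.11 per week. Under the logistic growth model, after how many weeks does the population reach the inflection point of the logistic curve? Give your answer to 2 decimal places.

Logistic growth is fastest at N = K/2 = 8000.
A = (K − N₀)/N₀ = 6.4419. Set K/(1 + A·e^(−rt)) = K/2 → A·e^(−rt) = 1.
e^(−0.11t) = 1/6.4419 = 0.155235, so t = ln(6.4419)/0.11 = 1.8628/0.11 = 16.935.

16.93 weeks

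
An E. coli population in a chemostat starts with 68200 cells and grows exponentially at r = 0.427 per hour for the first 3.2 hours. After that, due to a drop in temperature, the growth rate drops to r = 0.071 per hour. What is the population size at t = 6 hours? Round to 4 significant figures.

326200 cells

Phase 1: N(3.2) = 68200·e^(0.427×3.2) = 68200·e^1.366 = 267426.
Phase 2 runs for 6 − 3.2 = 2.8 hours at r = 0.071.
N(6) = 267426·e^(0.071×2.8) = 267426·e^0.1988 = 326244.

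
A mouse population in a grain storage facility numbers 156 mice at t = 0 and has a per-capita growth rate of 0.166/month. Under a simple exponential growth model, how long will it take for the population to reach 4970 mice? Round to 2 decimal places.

20.85 months

Set N₀·e^(rt) = 4970: e^(0.166·t) = 4970/156 = 31.859.
0.166·t = ln(31.859) = 3.4613, so t = 3.4613/0.166 = 20.851.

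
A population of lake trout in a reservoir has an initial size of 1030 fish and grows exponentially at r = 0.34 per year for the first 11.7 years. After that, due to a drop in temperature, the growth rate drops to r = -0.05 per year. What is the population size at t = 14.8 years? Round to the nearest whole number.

47113 fish

Phase 1: N(11.7) = 1030·e^(0.34×11.7) = 1030·e^3.978 = 55012.4.
Phase 2 runs for 14.8 − 11.7 = 3.1 years at r = -0.05.
N(14.8) = 55012.4·e^(-0.05×3.1) = 55012.4·e^-0.155 = 47113.5.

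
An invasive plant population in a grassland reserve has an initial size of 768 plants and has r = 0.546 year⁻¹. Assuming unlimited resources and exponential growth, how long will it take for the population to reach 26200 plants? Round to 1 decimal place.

Set N₀·e^(rt) = 26200: e^(0.546·t) = 26200/768 = 34.115.
0.546·t = ln(34.115) = 3.5297, so t = 3.5297/0.546 = 6.4647.

6.5 years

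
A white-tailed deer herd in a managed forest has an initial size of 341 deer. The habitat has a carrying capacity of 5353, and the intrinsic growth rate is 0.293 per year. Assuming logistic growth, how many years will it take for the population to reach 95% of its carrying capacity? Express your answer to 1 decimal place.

A = (K − N₀)/N₀ = (5353 − 341)/341 = 14.698.
Solve 5353/(1 + 14.698·e^(−0.293t)) = 5085.35: 1 + 14.698·e^(−0.293t) = 1.0526, so e^(−0.293t) = 0.00358088.
−0.293·t = ln(0.00358088) = -5.6321, so t = 5.6321/0.293 = 19.222.

19.2 years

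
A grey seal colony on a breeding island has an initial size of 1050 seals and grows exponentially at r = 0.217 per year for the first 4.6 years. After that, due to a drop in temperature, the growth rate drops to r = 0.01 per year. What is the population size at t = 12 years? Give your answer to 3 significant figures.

3070 seals

Phase 1: N(4.6) = 1050·e^(0.217×4.6) = 1050·e^0.9982 = 2849.06.
Phase 2 runs for 12 − 4.6 = 7.4 years at r = 0.01.
N(12) = 2849.06·e^(0.01×7.4) = 2849.06·e^0.074 = 3067.89.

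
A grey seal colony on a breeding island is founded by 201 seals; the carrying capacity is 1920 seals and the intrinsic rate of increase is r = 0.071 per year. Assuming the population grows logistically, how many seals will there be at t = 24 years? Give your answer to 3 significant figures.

A = (K − N₀)/N₀ = (1920 − 201)/201 = 8.5522.
N(t) = K/(1 + A·e^(−rt)) = 1920/(1 + 8.5522×e^(−0.071×24)).
e^(−1.704) = 0.18195; denominator = 1 + 8.5522×0.18195 = 2.5561.
N = 1920/2.5561 = 751.14.

751 seals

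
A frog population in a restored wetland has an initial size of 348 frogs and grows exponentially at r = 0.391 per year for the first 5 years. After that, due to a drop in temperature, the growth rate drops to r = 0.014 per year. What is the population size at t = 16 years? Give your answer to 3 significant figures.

2870 frogs

Phase 1: N(5) = 348·e^(0.391×5) = 348·e^1.955 = 2458.24.
Phase 2 runs for 16 − 5 = 11 years at r = 0.014.
N(16) = 2458.24·e^(0.014×11) = 2458.24·e^0.154 = 2867.52.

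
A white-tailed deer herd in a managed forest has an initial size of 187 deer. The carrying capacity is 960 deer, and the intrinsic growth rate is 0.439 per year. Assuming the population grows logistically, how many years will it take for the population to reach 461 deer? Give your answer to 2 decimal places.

A = (K − N₀)/N₀ = (960 − 187)/187 = 4.1337.
Solve 960/(1 + 4.1337·e^(−0.439t)) = 461: 1 + 4.1337·e^(−0.439t) = 2.0824, so e^(−0.439t) = 0.261856.
−0.439·t = ln(0.261856) = -1.34, so t = 1.34/0.439 = 3.0523.

3.05 years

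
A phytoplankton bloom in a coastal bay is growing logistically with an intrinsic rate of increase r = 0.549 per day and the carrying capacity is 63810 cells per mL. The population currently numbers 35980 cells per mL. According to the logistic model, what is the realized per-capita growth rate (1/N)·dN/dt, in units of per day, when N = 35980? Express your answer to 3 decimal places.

(1/N)·dN/dt = r(1 − N/K) = 0.549 × (1 − 35980/63810).
= 0.549 × 0.43614 = 0.23944.

0.239 per day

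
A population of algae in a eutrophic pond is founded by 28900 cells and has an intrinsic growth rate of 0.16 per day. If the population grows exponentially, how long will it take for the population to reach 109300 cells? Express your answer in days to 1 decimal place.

8.3 days

Set N₀·e^(rt) = 109300: e^(0.16·t) = 109300/28900 = 3.782.
0.16·t = ln(3.782) = 1.3303, so t = 1.3303/0.16 = 8.3141.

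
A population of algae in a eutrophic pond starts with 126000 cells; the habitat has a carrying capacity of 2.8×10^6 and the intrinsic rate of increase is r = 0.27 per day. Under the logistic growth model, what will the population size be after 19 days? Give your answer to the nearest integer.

2487645 cells

A = (K − N₀)/N₀ = (2.8×10^6 − 126000)/126000 = 21.222.
N(t) = K/(1 + A·e^(−rt)) = 2.8×10^6/(1 + 21.222×e^(−0.27×19)).
e^(−5.13) = 0.0059166; denominator = 1 + 21.222×0.0059166 = 1.1256.
N = 2.8×10^6/1.1256 = 2.487645×10^6.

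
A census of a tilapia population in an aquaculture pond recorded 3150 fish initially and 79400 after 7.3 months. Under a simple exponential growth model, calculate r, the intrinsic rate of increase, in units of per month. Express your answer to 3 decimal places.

From N(t) = N₀·e^(rt): e^(r·7.3) = 79400/3150 = 25.206.
r·7.3 = ln(25.206) = 3.2271, so r = 3.2271/7.3 = 0.44207.

0.442 per month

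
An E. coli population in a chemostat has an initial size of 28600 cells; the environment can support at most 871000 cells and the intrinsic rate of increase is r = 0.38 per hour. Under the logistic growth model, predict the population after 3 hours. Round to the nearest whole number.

83588 cells

A = (K − N₀)/N₀ = (871000 − 28600)/28600 = 29.455.
N(t) = K/(1 + A·e^(−rt)) = 871000/(1 + 29.455×e^(−0.38×3)).
e^(−1.14) = 0.31982; denominator = 1 + 29.455×0.31982 = 10.42.
N = 871000/10.42 = 83588.3.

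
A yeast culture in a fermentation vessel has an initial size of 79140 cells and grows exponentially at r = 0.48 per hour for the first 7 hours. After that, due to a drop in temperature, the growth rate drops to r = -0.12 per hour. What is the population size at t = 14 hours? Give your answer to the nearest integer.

Phase 1: N(7) = 79140·e^(0.48×7) = 79140·e^3.36 = 2.278377×10^6.
Phase 2 runs for 14 − 7 = 7 hours at r = -0.12.
N(14) = 2.278377×10^6·e^(-0.12×7) = 2.278377×10^6·e^-0.84 = 983599.

983599 cells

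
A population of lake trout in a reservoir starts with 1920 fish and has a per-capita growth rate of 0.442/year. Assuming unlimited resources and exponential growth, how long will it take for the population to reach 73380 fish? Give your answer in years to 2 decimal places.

8.24 years

Set N₀·e^(rt) = 73380: e^(0.442·t) = 73380/1920 = 38.219.
0.442·t = ln(38.219) = 3.6433, so t = 3.6433/0.442 = 8.2428.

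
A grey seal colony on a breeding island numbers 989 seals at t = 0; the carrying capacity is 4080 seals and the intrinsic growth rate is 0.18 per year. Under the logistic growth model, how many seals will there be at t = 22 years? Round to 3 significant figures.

3850 seals

A = (K − N₀)/N₀ = (4080 − 989)/989 = 3.1254.
N(t) = K/(1 + A·e^(−rt)) = 4080/(1 + 3.1254×e^(−0.18×22)).
e^(−3.96) = 0.019063; denominator = 1 + 3.1254×0.019063 = 1.0596.
N = 4080/1.0596 = 3850.58.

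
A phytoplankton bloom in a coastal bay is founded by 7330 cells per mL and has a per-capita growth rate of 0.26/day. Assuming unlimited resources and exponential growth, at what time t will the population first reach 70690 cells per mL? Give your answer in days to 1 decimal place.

Set N₀·e^(rt) = 70690: e^(0.26·t) = 70690/7330 = 9.6439.
0.26·t = ln(9.6439) = 2.2663, so t = 2.2663/0.26 = 8.7166.

8.7 days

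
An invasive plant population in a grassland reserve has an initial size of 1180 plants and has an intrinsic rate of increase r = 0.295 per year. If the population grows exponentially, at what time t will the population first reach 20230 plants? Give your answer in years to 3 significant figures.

9.63 years

Set N₀·e^(rt) = 20230: e^(0.295·t) = 20230/1180 = 17.144.
0.295·t = ln(17.144) = 2.8417, so t = 2.8417/0.295 = 9.6327.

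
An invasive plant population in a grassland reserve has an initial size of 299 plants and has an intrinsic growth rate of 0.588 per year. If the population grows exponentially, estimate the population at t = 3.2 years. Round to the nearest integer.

N(t) = N₀·e^(rt) = 299 × e^(0.588×3.2) = 299 × e^1.882.
e^1.882 ≈ 6.564, so N ≈ 299 × 6.564 = 1962.64.

1963 plants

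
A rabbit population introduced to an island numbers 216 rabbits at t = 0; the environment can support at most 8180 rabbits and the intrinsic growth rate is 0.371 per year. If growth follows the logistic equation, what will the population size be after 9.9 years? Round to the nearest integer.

A = (K − N₀)/N₀ = (8180 − 216)/216 = 36.87.
N(t) = K/(1 + A·e^(−rt)) = 8180/(1 + 36.87×e^(−0.371×9.9)).
e^(−3.673) = 0.025403; denominator = 1 + 36.87×0.025403 = 1.9366.
N = 8180/1.9366 = 4223.88.

4224 rabbits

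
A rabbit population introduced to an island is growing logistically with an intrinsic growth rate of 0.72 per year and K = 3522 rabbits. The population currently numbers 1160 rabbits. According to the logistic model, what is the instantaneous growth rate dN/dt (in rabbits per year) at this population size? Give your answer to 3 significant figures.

560 rabbits per year

dN/dt = rN(1 − N/K) = 0.72 × 1160 × (1 − 1160/3522).
1 − 1160/3522 = 0.67064; dN/dt = 0.72 × 1160 × 0.67064 = 560.12.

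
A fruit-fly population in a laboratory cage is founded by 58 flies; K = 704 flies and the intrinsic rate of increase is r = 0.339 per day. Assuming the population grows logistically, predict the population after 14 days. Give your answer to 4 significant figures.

A = (K − N₀)/N₀ = (704 − 58)/58 = 11.138.
N(t) = K/(1 + A·e^(−rt)) = 704/(1 + 11.138×e^(−0.339×14)).
e^(−4.746) = 0.0086864; denominator = 1 + 11.138×0.0086864 = 1.0967.
N = 704/1.0967 = 641.898.

641.9 flies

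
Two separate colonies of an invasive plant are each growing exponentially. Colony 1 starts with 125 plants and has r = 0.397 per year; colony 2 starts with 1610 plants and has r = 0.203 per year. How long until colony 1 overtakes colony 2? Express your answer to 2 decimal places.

13.17 years

Set 125·e^(0.397t) = 1610·e^(0.203t).
e^((0.397 − 0.203)t) = 1610/125 → e^(0.194·t) = 12.88.
0.194·t = ln(12.88) = 2.5557, so t = 2.5557/0.194 = 13.174.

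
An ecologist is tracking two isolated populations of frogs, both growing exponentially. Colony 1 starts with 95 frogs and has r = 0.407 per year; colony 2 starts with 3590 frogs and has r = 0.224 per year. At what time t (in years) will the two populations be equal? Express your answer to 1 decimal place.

19.8 years

Set 95·e^(0.407t) = 3590·e^(0.224t).
e^((0.407 − 0.224)t) = 3590/95 → e^(0.183·t) = 37.789.
0.183·t = ln(37.789) = 3.632, so t = 3.632/0.183 = 19.847.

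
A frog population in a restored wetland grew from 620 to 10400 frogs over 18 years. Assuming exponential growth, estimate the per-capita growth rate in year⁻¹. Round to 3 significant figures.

0.157 per year

From N(t) = N₀·e^(rt): e^(r·18) = 10400/620 = 16.774.
r·18 = ln(16.774) = 2.8198, so r = 2.8198/18 = 0.15666.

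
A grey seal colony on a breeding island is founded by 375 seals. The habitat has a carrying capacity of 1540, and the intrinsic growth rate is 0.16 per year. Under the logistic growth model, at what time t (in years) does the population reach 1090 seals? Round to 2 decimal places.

12.61 years

A = (K − N₀)/N₀ = (1540 − 375)/375 = 3.1067.
Solve 1540/(1 + 3.1067·e^(−0.16t)) = 1090: 1 + 3.1067·e^(−0.16t) = 1.4128, so e^(−0.16t) = 0.13289.
−0.16·t = ln(0.13289) = -2.0182, so t = 2.0182/0.16 = 12.614.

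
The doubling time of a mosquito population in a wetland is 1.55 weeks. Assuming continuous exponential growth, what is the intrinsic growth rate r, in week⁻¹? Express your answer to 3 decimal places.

0.447 per week

r = ln(2)/t_d = 0.6931/1.55 = 0.44719.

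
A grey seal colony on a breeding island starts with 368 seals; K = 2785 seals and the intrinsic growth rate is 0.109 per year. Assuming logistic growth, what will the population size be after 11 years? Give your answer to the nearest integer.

A = (K − N₀)/N₀ = (2785 − 368)/368 = 6.5679.
N(t) = K/(1 + A·e^(−rt)) = 2785/(1 + 6.5679×e^(−0.109×11)).
e^(−1.199) = 0.3015; denominator = 1 + 6.5679×0.3015 = 2.9802.
N = 2785/2.9802 = 934.5.

935 seals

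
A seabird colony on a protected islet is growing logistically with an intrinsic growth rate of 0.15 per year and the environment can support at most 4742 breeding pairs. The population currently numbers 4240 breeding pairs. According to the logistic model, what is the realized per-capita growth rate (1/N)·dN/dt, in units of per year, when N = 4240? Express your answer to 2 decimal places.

0.02 per year

(1/N)·dN/dt = r(1 − N/K) = 0.15 × (1 − 4240/4742).
= 0.15 × 0.10586 = 0.015879.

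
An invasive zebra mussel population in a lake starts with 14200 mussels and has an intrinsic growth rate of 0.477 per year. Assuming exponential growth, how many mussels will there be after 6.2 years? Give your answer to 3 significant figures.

N(t) = N₀·e^(rt) = 14200 × e^(0.477×6.2) = 14200 × e^2.957.
e^2.957 ≈ 19.248, so N ≈ 14200 × 19.248 = 273320.

273000 mussels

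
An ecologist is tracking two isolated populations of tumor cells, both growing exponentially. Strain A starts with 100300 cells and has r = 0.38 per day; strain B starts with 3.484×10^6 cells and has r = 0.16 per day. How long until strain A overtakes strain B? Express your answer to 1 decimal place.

16.1 days

Set 100300·e^(0.38t) = 3.484×10^6·e^(0.16t).
e^((0.38 − 0.16)t) = 3.484×10^6/100300 → e^(0.22·t) = 34.736.
0.22·t = ln(34.736) = 3.5478, so t = 3.5478/0.22 = 16.126.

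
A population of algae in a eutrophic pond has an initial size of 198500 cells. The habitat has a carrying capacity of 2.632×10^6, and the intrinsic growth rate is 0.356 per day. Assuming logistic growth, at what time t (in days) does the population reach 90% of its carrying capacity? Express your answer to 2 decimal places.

13.21 days

A = (K − N₀)/N₀ = (2.632×10^6 − 198500)/198500 = 12.259.
Solve 2.632×10^6/(1 + 12.259·e^(−0.356t)) = 2.3688×10^6: 1 + 12.259·e^(−0.356t) = 1.1111, so e^(−0.356t) = 0.00906331.
−0.356·t = ln(0.00906331) = -4.7035, so t = 4.7035/0.356 = 13.212.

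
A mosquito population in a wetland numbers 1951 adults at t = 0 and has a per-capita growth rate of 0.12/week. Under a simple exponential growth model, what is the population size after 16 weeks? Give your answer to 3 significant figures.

13300 adults

N(t) = N₀·e^(rt) = 1951 × e^(0.12×16) = 1951 × e^1.92.
e^1.92 ≈ 6.821, so N ≈ 1951 × 6.821 = 13307.7.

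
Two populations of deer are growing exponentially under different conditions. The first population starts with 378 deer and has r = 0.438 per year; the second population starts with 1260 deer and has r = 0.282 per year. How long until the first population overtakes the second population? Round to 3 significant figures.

Set 378·e^(0.438t) = 1260·e^(0.282t).
e^((0.438 − 0.282)t) = 1260/378 → e^(0.156·t) = 3.3333.
0.156·t = ln(3.3333) = 1.204, so t = 1.204/0.156 = 7.7178.

7.72 years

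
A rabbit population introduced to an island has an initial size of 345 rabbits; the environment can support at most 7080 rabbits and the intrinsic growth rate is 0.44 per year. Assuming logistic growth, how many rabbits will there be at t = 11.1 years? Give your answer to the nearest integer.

6169 rabbits

A = (K − N₀)/N₀ = (7080 − 345)/345 = 19.522.
N(t) = K/(1 + A·e^(−rt)) = 7080/(1 + 19.522×e^(−0.44×11.1)).
e^(−4.884) = 0.0075667; denominator = 1 + 19.522×0.0075667 = 1.1477.
N = 7080/1.1477 = 6168.78.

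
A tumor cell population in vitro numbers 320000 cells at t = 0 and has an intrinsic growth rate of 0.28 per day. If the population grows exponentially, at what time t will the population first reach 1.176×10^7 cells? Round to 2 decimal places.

Set N₀·e^(rt) = 1.176×10^7: e^(0.28·t) = 1.176×10^7/320000 = 36.75.
0.28·t = ln(36.75) = 3.6041, so t = 3.6041/0.28 = 12.872.

12.87 days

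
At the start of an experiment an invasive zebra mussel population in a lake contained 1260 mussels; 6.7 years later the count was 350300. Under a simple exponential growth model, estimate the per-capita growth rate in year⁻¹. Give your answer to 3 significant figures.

From N(t) = N₀·e^(rt): e^(r·6.7) = 350300/1260 = 278.02.
r·6.7 = ln(278.02) = 5.6277, so r = 5.6277/6.7 = 0.83995.

0.840 per year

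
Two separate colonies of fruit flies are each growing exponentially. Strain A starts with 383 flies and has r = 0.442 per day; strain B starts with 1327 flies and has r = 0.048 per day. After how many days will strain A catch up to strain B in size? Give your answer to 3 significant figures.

3.15 days

Set 383·e^(0.442t) = 1327·e^(0.048t).
e^((0.442 − 0.048)t) = 1327/383 → e^(0.394·t) = 3.4648.
0.394·t = ln(3.4648) = 1.2426, so t = 1.2426/0.394 = 3.1539.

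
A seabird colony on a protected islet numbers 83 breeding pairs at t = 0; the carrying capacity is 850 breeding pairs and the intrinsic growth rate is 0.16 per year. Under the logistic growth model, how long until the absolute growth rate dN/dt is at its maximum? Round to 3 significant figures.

13.9 years

Logistic growth is fastest at N = K/2 = 425.
A = (K − N₀)/N₀ = 9.241. Set K/(1 + A·e^(−rt)) = K/2 → A·e^(−rt) = 1.
e^(−0.16t) = 1/9.241 = 0.108214, so t = ln(9.241)/0.16 = 2.2236/0.16 = 13.898.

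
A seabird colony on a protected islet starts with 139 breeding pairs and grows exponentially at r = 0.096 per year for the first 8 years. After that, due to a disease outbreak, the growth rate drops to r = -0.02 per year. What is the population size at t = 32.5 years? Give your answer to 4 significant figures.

183.5 breeding pairs

Phase 1: N(8) = 139·e^(0.096×8) = 139·e^0.768 = 299.608.
Phase 2 runs for 32.5 − 8 = 24.5 years at r = -0.02.
N(32.5) = 299.608·e^(-0.02×24.5) = 299.608·e^-0.49 = 183.548.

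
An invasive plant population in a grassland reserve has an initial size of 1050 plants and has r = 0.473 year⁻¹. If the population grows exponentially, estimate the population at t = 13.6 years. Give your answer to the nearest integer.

N(t) = N₀·e^(rt) = 1050 × e^(0.473×13.6) = 1050 × e^6.433.
e^6.433 ≈ 621.91, so N ≈ 1050 × 621.91 = 653009.

653009 plants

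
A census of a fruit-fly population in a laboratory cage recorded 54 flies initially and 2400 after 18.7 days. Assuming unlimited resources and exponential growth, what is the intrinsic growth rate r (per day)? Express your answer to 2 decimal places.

0.20 per day

From N(t) = N₀·e^(rt): e^(r·18.7) = 2400/54 = 44.444.
r·18.7 = ln(44.444) = 3.7942, so r = 3.7942/18.7 = 0.2029.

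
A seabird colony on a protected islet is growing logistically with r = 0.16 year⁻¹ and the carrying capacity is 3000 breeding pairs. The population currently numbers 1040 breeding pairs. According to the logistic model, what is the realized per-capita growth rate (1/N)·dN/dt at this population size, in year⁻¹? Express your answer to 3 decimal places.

(1/N)·dN/dt = r(1 − N/K) = 0.16 × (1 − 1040/3000).
= 0.16 × 0.65333 = 0.10453.

0.105 per year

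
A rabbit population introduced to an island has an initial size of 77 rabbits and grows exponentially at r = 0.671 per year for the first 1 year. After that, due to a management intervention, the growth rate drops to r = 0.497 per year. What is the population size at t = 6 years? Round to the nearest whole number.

1808 rabbits

Phase 1: N(1) = 77·e^(0.671×1) = 77·e^0.671 = 150.627.
Phase 2 runs for 6 − 1 = 5 years at r = 0.497.
N(6) = 150.627·e^(0.497×5) = 150.627·e^2.485 = 1807.69.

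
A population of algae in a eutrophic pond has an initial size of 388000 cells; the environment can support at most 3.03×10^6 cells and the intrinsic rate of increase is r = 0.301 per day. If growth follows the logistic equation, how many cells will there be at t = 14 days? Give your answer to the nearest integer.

A = (K − N₀)/N₀ = (3.03×10^6 − 388000)/388000 = 6.8093.
N(t) = K/(1 + A·e^(−rt)) = 3.03×10^6/(1 + 6.8093×e^(−0.301×14)).
e^(−4.214) = 0.014787; denominator = 1 + 6.8093×0.014787 = 1.1007.
N = 3.03×10^6/1.1007 = 2.75282×10^6.

2752820 cells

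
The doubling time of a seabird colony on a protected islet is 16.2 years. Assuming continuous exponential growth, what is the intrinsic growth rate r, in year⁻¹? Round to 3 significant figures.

r = ln(2)/t_d = 0.6931/16.2 = 0.042787.

0.0428 per year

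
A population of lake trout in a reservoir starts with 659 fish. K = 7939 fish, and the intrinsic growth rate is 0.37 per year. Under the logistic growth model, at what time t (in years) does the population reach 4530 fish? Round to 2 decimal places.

7.26 years

A = (K − N₀)/N₀ = (7939 − 659)/659 = 11.047.
Solve 7939/(1 + 11.047·e^(−0.37t)) = 4530: 1 + 11.047·e^(−0.37t) = 1.7525, so e^(−0.37t) = 0.0681213.
−0.37·t = ln(0.0681213) = -2.6865, so t = 2.6865/0.37 = 7.2607.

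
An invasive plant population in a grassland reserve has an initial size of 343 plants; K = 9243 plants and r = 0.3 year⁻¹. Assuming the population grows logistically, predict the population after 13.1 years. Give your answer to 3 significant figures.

6120 plants

A = (K − N₀)/N₀ = (9243 − 343)/343 = 25.948.
N(t) = K/(1 + A·e^(−rt)) = 9243/(1 + 25.948×e^(−0.3×13.1)).
e^(−3.93) = 0.019644; denominator = 1 + 25.948×0.019644 = 1.5097.
N = 9243/1.5097 = 6122.39.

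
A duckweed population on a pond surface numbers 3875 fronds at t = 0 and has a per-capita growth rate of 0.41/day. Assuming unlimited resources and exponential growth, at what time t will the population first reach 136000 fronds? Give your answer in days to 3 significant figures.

Set N₀·e^(rt) = 136000: e^(0.41·t) = 136000/3875 = 35.097.
0.41·t = ln(35.097) = 3.5581, so t = 3.5581/0.41 = 8.6783.

8.68 days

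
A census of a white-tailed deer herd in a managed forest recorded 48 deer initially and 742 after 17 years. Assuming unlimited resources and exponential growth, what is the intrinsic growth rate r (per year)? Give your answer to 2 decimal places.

From N(t) = N₀·e^(rt): e^(r·17) = 742/48 = 15.458.
r·17 = ln(15.458) = 2.7381, so r = 2.7381/17 = 0.16107.

0.16 per year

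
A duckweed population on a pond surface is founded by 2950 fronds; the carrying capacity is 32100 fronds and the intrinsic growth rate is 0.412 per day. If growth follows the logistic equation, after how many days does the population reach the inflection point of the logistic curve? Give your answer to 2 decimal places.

5.56 days

Logistic growth is fastest at N = K/2 = 16050.
A = (K − N₀)/N₀ = 9.8814. Set K/(1 + A·e^(−rt)) = K/2 → A·e^(−rt) = 1.
e^(−0.412t) = 1/9.8814 = 0.101201, so t = ln(9.8814)/0.412 = 2.2906/0.412 = 5.5598.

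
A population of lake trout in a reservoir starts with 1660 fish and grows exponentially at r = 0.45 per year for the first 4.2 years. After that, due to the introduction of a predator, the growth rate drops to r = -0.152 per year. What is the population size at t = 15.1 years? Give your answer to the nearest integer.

2096 fish

Phase 1: N(4.2) = 1660·e^(0.45×4.2) = 1660·e^1.89 = 10988.2.
Phase 2 runs for 15.1 − 4.2 = 10.9 years at r = -0.152.
N(15.1) = 10988.2·e^(-0.152×10.9) = 10988.2·e^-1.657 = 2095.97.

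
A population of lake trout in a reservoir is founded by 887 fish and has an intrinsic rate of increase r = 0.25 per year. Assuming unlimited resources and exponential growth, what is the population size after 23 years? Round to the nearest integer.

N(t) = N₀·e^(rt) = 887 × e^(0.25×23) = 887 × e^5.75.
e^5.75 ≈ 314.19, so N ≈ 887 × 314.19 = 278687.

278687 fish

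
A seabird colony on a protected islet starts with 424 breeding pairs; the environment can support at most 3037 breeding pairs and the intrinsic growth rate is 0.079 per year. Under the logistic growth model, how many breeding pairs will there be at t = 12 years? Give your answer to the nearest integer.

896 breeding pairs

A = (K − N₀)/N₀ = (3037 − 424)/424 = 6.1627.
N(t) = K/(1 + A·e^(−rt)) = 3037/(1 + 6.1627×e^(−0.079×12)).
e^(−0.948) = 0.38752; denominator = 1 + 6.1627×0.38752 = 3.3882.
N = 3037/3.3882 = 896.358.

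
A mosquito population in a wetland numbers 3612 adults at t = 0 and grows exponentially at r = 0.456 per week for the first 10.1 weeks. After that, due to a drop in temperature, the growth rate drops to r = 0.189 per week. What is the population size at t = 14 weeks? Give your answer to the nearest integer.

755184 adults

Phase 1: N(10.1) = 3612·e^(0.456×10.1) = 3612·e^4.606 = 361355.
Phase 2 runs for 14 − 10.1 = 3.9 weeks at r = 0.189.
N(14) = 361355·e^(0.189×3.9) = 361355·e^0.7371 = 755184.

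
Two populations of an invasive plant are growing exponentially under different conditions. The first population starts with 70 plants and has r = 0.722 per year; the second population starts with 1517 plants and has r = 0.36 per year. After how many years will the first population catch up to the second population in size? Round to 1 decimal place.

8.5 years

Set 70·e^(0.722t) = 1517·e^(0.36t).
e^((0.722 − 0.36)t) = 1517/70 → e^(0.362·t) = 21.671.
0.362·t = ln(21.671) = 3.076, so t = 3.076/0.362 = 8.4972.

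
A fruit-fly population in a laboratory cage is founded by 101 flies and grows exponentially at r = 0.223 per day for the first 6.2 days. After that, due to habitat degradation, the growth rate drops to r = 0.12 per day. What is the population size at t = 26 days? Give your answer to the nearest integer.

4332 flies

Phase 1: N(6.2) = 101·e^(0.223×6.2) = 101·e^1.383 = 402.51.
Phase 2 runs for 26 − 6.2 = 19.8 days at r = 0.12.
N(26) = 402.51·e^(0.12×19.8) = 402.51·e^2.376 = 4331.72.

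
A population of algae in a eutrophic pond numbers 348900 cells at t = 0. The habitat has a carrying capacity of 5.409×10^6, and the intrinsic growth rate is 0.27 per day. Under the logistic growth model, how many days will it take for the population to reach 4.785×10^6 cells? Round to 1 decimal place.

A = (K − N₀)/N₀ = (5.409×10^6 − 348900)/348900 = 14.503.
Solve 5.409×10^6/(1 + 14.503·e^(−0.27t)) = 4.785×10^6: 1 + 14.503·e^(−0.27t) = 1.1304, so e^(−0.27t) = 0.00899176.
−0.27·t = ln(0.00899176) = -4.7114, so t = 4.7114/0.27 = 17.45.

17.4 days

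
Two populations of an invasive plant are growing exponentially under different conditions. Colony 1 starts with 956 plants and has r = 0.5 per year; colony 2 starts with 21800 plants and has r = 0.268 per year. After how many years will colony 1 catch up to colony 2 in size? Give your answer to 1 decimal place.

Set 956·e^(0.5t) = 21800·e^(0.268t).
e^((0.5 − 0.268)t) = 21800/956 → e^(0.232·t) = 22.803.
0.232·t = ln(22.803) = 3.1269, so t = 3.1269/0.232 = 13.478.

13.5 years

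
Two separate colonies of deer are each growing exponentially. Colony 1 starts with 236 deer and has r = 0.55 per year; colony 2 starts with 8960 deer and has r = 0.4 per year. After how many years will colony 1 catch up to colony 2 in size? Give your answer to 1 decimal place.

24.2 years

Set 236·e^(0.55t) = 8960·e^(0.4t).
e^((0.55 − 0.4)t) = 8960/236 → e^(0.15·t) = 37.966.
0.15·t = ln(37.966) = 3.6367, so t = 3.6367/0.15 = 24.245.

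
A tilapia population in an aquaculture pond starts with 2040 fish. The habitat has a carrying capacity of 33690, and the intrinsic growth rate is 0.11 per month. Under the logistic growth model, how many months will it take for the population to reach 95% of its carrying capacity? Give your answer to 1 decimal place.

A = (K − N₀)/N₀ = (33690 − 2040)/2040 = 15.515.
Solve 33690/(1 + 15.515·e^(−0.11t)) = 32005.5: 1 + 15.515·e^(−0.11t) = 1.0526, so e^(−0.11t) = 0.00339237.
−0.11·t = ln(0.00339237) = -5.6862, so t = 5.6862/0.11 = 51.693.

51.7 months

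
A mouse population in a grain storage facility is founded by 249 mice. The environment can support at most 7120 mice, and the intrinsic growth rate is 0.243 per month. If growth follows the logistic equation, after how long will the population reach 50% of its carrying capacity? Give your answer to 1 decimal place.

A = (K − N₀)/N₀ = (7120 − 249)/249 = 27.594.
Solve 7120/(1 + 27.594·e^(−0.243t)) = 3560: 1 + 27.594·e^(−0.243t) = 2, so e^(−0.243t) = 0.0362393.
−0.243·t = ln(0.0362393) = -3.3176, so t = 3.3176/0.243 = 13.653.

13.7 months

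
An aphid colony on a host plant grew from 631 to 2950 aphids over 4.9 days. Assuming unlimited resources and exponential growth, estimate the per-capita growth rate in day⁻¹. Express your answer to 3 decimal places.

From N(t) = N₀·e^(rt): e^(r·4.9) = 2950/631 = 4.6751.
r·4.9 = ln(4.6751) = 1.5423, so r = 1.5423/4.9 = 0.31475.

0.315 per day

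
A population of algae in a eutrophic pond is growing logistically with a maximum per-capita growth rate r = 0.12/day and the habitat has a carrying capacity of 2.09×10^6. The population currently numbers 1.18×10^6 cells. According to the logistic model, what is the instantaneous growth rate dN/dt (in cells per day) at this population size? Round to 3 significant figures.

dN/dt = rN(1 − N/K) = 0.12 × 1.18×10^6 × (1 − 1.18×10^6/2.09×10^6).
1 − 1.18×10^6/2.09×10^6 = 0.43541; dN/dt = 0.12 × 1.18×10^6 × 0.43541 = 61654.

61700 cells per day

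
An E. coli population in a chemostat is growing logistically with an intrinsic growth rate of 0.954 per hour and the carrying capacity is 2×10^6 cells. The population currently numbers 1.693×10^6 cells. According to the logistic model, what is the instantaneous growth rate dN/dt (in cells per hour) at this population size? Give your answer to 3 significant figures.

dN/dt = rN(1 − N/K) = 0.954 × 1.693×10^6 × (1 − 1.693×10^6/2×10^6).
1 − 1.693×10^6/2×10^6 = 0.1535; dN/dt = 0.954 × 1.693×10^6 × 0.1535 = 2.47921×10^5.

248000 cells per hour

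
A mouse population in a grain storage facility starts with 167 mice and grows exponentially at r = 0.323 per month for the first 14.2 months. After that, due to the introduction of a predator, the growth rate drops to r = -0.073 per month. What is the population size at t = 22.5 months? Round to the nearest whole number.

Phase 1: N(14.2) = 167·e^(0.323×14.2) = 167·e^4.587 = 16392.7.
Phase 2 runs for 22.5 − 14.2 = 8.3 months at r = -0.073.
N(22.5) = 16392.7·e^(-0.073×8.3) = 16392.7·e^-0.6059 = 8943.6.

8944 mice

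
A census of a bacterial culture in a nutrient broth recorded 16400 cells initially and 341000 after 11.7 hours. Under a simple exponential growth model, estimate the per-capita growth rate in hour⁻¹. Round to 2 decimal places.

From N(t) = N₀·e^(rt): e^(r·11.7) = 341000/16400 = 20.793.
r·11.7 = ln(20.793) = 3.0346, so r = 3.0346/11.7 = 0.25937.

0.26 per hour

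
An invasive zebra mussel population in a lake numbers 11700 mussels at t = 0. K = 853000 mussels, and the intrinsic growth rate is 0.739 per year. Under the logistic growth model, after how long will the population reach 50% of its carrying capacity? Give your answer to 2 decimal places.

A = (K − N₀)/N₀ = (853000 − 11700)/11700 = 71.906.
Solve 853000/(1 + 71.906·e^(−0.739t)) = 426500: 1 + 71.906·e^(−0.739t) = 2, so e^(−0.739t) = 0.013907.
−0.739·t = ln(0.013907) = -4.2754, so t = 4.2754/0.739 = 5.7853.

5.79 years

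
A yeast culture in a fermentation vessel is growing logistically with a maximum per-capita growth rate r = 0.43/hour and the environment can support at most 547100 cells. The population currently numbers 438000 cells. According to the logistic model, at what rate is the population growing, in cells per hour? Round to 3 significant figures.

37600 cells per hour

dN/dt = rN(1 − N/K) = 0.43 × 438000 × (1 − 438000/547100).
1 − 438000/547100 = 0.19942; dN/dt = 0.43 × 438000 × 0.19942 = 37558.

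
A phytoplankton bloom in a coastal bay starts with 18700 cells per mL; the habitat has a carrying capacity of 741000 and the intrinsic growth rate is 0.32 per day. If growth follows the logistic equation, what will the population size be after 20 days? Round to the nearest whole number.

A = (K − N₀)/N₀ = (741000 − 18700)/18700 = 38.626.
N(t) = K/(1 + A·e^(−rt)) = 741000/(1 + 38.626×e^(−0.32×20)).
e^(−6.4) = 0.0016616; denominator = 1 + 38.626×0.0016616 = 1.0642.
N = 741000/1.0642 = 696312.

696312 cells per mL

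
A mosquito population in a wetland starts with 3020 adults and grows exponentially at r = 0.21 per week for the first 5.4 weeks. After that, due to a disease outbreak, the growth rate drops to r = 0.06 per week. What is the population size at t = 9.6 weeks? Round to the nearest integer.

Phase 1: N(5.4) = 3020·e^(0.21×5.4) = 3020·e^1.134 = 9386.35.
Phase 2 runs for 9.6 − 5.4 = 4.2 weeks at r = 0.06.
N(9.6) = 9386.35·e^(0.06×4.2) = 9386.35·e^0.252 = 12076.4.

12076 adults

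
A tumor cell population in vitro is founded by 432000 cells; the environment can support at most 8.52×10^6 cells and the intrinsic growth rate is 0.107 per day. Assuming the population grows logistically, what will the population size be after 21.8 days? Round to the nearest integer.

3024642 cells

A = (K − N₀)/N₀ = (8.52×10^6 − 432000)/432000 = 18.722.
N(t) = K/(1 + A·e^(−rt)) = 8.52×10^6/(1 + 18.722×e^(−0.107×21.8)).
e^(−2.333) = 0.097043; denominator = 1 + 18.722×0.097043 = 2.8169.
N = 8.52×10^6/2.8169 = 3.024642×10^6.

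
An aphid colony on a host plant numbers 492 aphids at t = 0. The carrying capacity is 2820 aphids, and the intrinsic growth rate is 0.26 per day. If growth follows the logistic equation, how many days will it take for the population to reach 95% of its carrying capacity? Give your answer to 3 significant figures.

A = (K − N₀)/N₀ = (2820 − 492)/492 = 4.7317.
Solve 2820/(1 + 4.7317·e^(−0.26t)) = 2679: 1 + 4.7317·e^(−0.26t) = 1.0526, so e^(−0.26t) = 0.0111232.
−0.26·t = ln(0.0111232) = -4.4987, so t = 4.4987/0.26 = 17.303.

17.3 days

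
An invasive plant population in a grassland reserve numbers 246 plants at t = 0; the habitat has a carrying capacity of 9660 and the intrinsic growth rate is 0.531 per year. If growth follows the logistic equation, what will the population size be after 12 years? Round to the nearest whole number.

9067 plants

A = (K − N₀)/N₀ = (9660 − 246)/246 = 38.268.
N(t) = K/(1 + A·e^(−rt)) = 9660/(1 + 38.268×e^(−0.531×12)).
e^(−6.372) = 0.0017087; denominator = 1 + 38.268×0.0017087 = 1.0654.
N = 9660/1.0654 = 9067.1.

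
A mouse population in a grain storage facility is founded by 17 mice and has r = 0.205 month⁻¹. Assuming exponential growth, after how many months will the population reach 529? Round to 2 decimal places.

16.77 months

Set N₀·e^(rt) = 529: e^(0.205·t) = 529/17 = 31.118.
0.205·t = ln(31.118) = 3.4378, so t = 3.4378/0.205 = 16.77.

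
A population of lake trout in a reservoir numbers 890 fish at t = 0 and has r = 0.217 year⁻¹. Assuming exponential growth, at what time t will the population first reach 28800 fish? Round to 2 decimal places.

Set N₀·e^(rt) = 28800: e^(0.217·t) = 28800/890 = 32.36.
0.217·t = ln(32.36) = 3.4769, so t = 3.4769/0.217 = 16.023.

16.02 years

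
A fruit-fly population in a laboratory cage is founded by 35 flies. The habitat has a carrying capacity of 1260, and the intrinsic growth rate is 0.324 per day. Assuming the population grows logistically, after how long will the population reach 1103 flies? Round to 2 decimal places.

A = (K − N₀)/N₀ = (1260 − 35)/35 = 35.
Solve 1260/(1 + 35·e^(−0.324t)) = 1103: 1 + 35·e^(−0.324t) = 1.1423, so e^(−0.324t) = 0.00406683.
−0.324·t = ln(0.00406683) = -5.5049, so t = 5.5049/0.324 = 16.99.

16.99 days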